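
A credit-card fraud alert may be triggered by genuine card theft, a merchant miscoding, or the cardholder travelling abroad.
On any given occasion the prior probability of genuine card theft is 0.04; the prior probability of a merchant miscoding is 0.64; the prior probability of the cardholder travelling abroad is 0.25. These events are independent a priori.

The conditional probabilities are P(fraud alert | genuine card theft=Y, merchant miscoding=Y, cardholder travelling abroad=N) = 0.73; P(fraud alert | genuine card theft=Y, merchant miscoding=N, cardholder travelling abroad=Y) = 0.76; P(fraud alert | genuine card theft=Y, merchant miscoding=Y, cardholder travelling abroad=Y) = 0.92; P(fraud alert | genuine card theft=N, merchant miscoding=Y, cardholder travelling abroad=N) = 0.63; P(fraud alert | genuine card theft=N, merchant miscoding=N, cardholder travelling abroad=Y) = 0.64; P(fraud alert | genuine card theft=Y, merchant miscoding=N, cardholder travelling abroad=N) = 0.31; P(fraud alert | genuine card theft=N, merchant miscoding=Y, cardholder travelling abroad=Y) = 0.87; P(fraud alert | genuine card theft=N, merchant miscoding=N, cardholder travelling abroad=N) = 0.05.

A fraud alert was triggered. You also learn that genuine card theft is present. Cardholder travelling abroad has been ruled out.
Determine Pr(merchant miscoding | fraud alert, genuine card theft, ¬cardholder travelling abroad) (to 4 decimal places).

Pr(merchant miscoding | fraud alert, genuine card theft, ¬cardholder travelling abroad) ≈ 0.8072

Enumerate both values of merchant miscoding and weight by the priors:
  P(fraud alert | genuine card theft, ¬cardholder travelling abroad) = 0.31×0.36 + 0.73×0.64
        = 0.111600 + 0.467200 = 0.578800
Configurations with merchant miscoding contribute 0.467200, so
  P(merchant miscoding | fraud alert, genuine card theft, ¬cardholder travelling abroad) = 0.467200 / 0.578800 ≈ 0.8072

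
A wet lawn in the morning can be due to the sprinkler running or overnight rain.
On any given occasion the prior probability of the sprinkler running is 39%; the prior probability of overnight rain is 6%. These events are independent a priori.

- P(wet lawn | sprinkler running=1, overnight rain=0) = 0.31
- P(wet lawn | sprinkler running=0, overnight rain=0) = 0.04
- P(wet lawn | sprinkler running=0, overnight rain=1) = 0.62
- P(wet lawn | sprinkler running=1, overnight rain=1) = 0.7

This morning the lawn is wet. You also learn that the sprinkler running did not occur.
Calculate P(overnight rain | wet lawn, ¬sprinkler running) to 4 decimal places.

P(overnight rain | wet lawn, ¬sprinkler running) ≈ 0.4973

P(wet lawn | ¬sprinkler running) = 0.04·0.94 + 0.62·0.06 = 0.037600 + 0.037200 = 0.074800
Of this, 0.037200 comes from 0.62·0.06 (the overnight rain=true cases).
P(overnight rain | wet lawn, ¬sprinkler running) = 0.037200 / 0.074800 ≈ 0.4973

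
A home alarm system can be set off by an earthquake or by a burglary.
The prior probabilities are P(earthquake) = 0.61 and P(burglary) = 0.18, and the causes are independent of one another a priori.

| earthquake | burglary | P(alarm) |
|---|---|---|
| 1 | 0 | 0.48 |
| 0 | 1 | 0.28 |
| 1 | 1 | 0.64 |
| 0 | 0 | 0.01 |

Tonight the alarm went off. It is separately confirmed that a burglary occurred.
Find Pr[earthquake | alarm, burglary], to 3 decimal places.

Pr[earthquake | alarm, burglary] ≈ 0.781

By total probability over both values of earthquake:
  P(alarm | burglary) = 0.28*0.39 + 0.64*0.61
        = 0.109200 + 0.390400 = 0.499600
Configurations with earthquake contribute 0.390400, so
  P(earthquake | alarm, burglary) = 0.390400 / 0.499600 ≈ 0.781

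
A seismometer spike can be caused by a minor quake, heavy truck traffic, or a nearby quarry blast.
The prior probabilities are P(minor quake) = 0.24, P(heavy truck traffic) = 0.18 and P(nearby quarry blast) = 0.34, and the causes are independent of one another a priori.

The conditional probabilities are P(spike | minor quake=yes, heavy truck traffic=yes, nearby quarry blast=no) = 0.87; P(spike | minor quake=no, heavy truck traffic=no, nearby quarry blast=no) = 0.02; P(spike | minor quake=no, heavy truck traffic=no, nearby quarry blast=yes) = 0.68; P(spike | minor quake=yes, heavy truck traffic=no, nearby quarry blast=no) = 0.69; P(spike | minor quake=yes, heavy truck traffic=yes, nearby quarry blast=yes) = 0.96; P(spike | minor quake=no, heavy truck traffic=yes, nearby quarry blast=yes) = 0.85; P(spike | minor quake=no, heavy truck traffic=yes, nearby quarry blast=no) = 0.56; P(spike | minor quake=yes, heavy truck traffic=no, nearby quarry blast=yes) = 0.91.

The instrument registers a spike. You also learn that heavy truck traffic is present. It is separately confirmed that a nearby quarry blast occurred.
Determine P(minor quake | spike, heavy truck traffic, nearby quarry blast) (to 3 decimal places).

P(minor quake | spike, heavy truck traffic, nearby quarry blast) ≈ 0.263

P(spike | heavy truck traffic, nearby quarry blast) = 0.85·0.76 + 0.96·0.24 = 0.646000 + 0.230400 = 0.876400
The minor quake-present share is 0.96·0.24 = 0.230400.
Hence the posterior is 0.230400/0.876400 ≈ 0.263.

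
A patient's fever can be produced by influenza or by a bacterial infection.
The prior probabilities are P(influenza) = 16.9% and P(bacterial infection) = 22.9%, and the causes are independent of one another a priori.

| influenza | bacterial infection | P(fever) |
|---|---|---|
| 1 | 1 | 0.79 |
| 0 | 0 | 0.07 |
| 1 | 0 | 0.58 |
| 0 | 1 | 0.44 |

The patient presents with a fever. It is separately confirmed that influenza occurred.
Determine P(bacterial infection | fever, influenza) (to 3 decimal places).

For the numerator, keep only bacterial infection=true terms: 0.79*0.229 = 0.180910
Normalizer over all consistent configurations: 0.58*0.771 + 0.79*0.229 = 0.628090
Posterior = 0.180910 / 0.628090 ≈ 0.288

P(bacterial infection | fever, influenza) ≈ 0.288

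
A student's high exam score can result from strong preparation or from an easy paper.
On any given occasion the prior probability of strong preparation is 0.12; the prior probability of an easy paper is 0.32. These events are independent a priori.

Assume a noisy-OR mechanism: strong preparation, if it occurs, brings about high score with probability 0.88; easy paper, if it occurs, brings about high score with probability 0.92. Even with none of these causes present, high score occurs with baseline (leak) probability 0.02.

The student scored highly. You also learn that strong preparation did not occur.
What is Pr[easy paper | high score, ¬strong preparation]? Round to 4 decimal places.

Under noisy-OR, P(high score | causes) = 1 − (1−0.02)·∏(1−qᵢ) over the active causes.
P(high score | ¬strong preparation) = 0.02*0.68 + 0.9216*0.32 = 0.013600 + 0.294912 = 0.308512
Of this, 0.294912 comes from 0.9216*0.32 (the easy paper=true cases).
So P(easy paper | high score, ¬strong preparation) = 0.294912/0.308512 ≈ 0.9559.

Pr[easy paper | high score, ¬strong preparation] ≈ 0.9559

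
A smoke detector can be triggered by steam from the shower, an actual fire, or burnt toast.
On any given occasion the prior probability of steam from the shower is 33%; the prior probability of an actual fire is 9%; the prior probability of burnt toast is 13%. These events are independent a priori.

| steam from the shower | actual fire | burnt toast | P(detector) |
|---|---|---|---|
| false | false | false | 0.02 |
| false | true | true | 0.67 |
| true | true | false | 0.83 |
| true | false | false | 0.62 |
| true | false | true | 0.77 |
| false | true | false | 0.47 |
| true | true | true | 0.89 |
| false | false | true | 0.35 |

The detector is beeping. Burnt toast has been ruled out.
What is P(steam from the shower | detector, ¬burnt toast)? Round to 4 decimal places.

P(steam from the shower | detector, ¬burnt toast) ≈ 0.8387

By total probability over the 4 (steam from the shower, actual fire) configurations:
  P(detector | ¬burnt toast) = 0.02×0.67×0.91 + 0.47×0.67×0.09 + 0.62×0.33×0.91 + 0.83×0.33×0.09
        = 0.012194 + 0.028341 + 0.186186 + 0.024651 = 0.251372
Configurations with steam from the shower contribute 0.210837, so
  P(steam from the shower | detector, ¬burnt toast) = 0.210837 / 0.251372 ≈ 0.8387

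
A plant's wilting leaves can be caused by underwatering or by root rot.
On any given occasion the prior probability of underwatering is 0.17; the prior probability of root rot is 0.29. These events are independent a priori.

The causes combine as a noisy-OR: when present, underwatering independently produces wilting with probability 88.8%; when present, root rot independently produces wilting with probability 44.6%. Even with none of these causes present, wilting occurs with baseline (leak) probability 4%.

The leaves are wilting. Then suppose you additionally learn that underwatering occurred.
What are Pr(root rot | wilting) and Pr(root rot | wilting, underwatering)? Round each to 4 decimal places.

Pr(root rot | wilting) ≈ 0.5478; Pr(root rot | wilting, underwatering) ≈ 0.3009

Under noisy-OR, P(wilting | causes) = 1 − (1−0.04)·∏(1−qᵢ) over the active causes.
P(wilting) = 0.04*0.83*0.71 + 0.46816*0.83*0.29 + 0.89248*0.17*0.71 + 0.940434*0.17*0.29 = 0.023572 + 0.112686 + 0.107722 + 0.046363 = 0.290343
Restricting to configurations with root rot present: 0.112686 + 0.046363 = 0.159049.
P(root rot | wilting) = 0.159049 / 0.290343 ≈ 0.5478

Now also conditioning on underwatering=true:
For the numerator, keep only root rot=true terms: 0.940434*0.29 = 0.272726
Normalizer over all consistent configurations: 0.89248*0.71 + 0.940434*0.29 = 0.906387
P(root rot | wilting, underwatering) = 0.272726/0.906387 ≈ 0.3009
— underwatering explains away the evidence for root rot.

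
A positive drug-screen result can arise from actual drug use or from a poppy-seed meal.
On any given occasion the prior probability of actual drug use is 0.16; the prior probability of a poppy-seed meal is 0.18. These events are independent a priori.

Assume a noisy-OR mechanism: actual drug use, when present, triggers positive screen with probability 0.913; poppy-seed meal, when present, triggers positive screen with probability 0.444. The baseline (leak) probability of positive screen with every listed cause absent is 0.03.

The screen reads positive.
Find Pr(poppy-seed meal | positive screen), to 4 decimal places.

Pr(poppy-seed meal | positive screen) ≈ 0.4082

Under noisy-OR, P(positive screen | causes) = 1 − (1−0.03)·∏(1−qᵢ) over the active causes.
P(positive screen) = 0.03×0.84×0.82 + 0.46068×0.84×0.18 + 0.91561×0.16×0.82 + 0.953079×0.16×0.18 = 0.020664 + 0.069655 + 0.120128 + 0.027449 = 0.237896
Restricting to configurations with poppy-seed meal present: 0.069655 + 0.027449 = 0.097104.
P(poppy-seed meal | positive screen) = 0.097104 / 0.237896 ≈ 0.4082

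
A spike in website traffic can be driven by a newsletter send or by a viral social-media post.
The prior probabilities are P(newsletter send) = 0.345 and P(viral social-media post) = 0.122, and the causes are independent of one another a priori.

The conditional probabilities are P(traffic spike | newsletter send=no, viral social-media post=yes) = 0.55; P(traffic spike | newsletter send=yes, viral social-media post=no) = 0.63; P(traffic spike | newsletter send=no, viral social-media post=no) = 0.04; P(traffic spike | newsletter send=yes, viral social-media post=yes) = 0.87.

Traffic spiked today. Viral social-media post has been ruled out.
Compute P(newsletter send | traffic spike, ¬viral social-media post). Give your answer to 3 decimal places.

P(newsletter send | traffic spike, ¬viral social-media post) ≈ 0.892

Sum P(traffic spike|·) weighted by the priors over both values of newsletter send:
  P(traffic spike | ¬viral social-media post) = 0.04×0.655 + 0.63×0.345
        = 0.026200 + 0.217350 = 0.243550
Keeping only the newsletter send-present terms gives 0.217350, so
  P(newsletter send | traffic spike, ¬viral social-media post) = 0.217350 / 0.243550 ≈ 0.892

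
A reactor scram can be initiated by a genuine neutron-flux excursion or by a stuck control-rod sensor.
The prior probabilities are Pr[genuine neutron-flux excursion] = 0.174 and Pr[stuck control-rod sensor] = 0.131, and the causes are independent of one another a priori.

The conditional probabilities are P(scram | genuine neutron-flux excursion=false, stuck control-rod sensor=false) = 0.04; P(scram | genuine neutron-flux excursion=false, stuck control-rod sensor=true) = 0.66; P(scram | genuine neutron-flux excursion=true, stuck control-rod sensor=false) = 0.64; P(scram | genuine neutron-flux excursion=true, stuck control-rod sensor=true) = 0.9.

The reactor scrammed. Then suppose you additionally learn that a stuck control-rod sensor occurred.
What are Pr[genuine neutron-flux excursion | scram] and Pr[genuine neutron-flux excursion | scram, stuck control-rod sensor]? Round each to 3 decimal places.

Weight on genuine neutron-flux excursion=true, given the evidence: 0.096772 + 0.020515 = 0.117287
Normalizer over all consistent configurations: 0.04×0.826×0.869 + 0.66×0.826×0.131 + 0.64×0.174×0.869 + 0.9×0.174×0.131 = 0.217415
Posterior = 0.117287 / 0.217415 ≈ 0.539

With the extra evidence:
Enumerate both values of genuine neutron-flux excursion and weight by the priors:
  P(scram | stuck control-rod sensor) = 0.66*0.826 + 0.9*0.174
        = 0.545160 + 0.156600 = 0.701760
The terms with genuine neutron-flux excursion present sum to 0.156600, so
  P(genuine neutron-flux excursion | scram, stuck control-rod sensor) = 0.156600 / 0.701760 ≈ 0.223

Pr[genuine neutron-flux excursion | scram] ≈ 0.539; Pr[genuine neutron-flux excursion | scram, stuck control-rod sensor] ≈ 0.223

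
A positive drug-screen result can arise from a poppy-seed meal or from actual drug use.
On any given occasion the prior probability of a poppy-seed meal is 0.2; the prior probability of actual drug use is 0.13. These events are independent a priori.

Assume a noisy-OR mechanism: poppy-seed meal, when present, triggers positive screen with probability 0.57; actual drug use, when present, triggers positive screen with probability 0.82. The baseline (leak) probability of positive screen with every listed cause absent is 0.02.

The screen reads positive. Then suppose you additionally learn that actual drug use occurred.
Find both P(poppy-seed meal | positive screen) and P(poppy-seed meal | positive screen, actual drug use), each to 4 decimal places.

P(poppy-seed meal | positive screen) ≈ 0.5560; P(poppy-seed meal | positive screen, actual drug use) ≈ 0.2191

Under noisy-OR, P(positive screen | causes) = 1 − (1−0.02)·∏(1−qᵢ) over the active causes.
P(positive screen) = 0.02*0.8*0.87 + 0.8236*0.8*0.13 + 0.5786*0.2*0.87 + 0.924148*0.2*0.13 = 0.013920 + 0.085654 + 0.100676 + 0.024028 = 0.224278
Of this, 0.124704 comes from 0.100676 + 0.024028 (the poppy-seed meal=true cases).
P(poppy-seed meal | positive screen) = 0.124704 / 0.224278 ≈ 0.5560

Now condition on the additional information:
By total probability over both values of poppy-seed meal:
  P(positive screen | actual drug use) = 0.8236*0.8 + 0.924148*0.2
        = 0.658880 + 0.184830 = 0.843710
The terms with poppy-seed meal present sum to 0.184830, so
  P(poppy-seed meal | positive screen, actual drug use) = 0.184830 / 0.843710 ≈ 0.2191
Conditioning on actual drug use lowers the posterior on poppy-seed meal: the classic explaining-away effect in a common-effect structure.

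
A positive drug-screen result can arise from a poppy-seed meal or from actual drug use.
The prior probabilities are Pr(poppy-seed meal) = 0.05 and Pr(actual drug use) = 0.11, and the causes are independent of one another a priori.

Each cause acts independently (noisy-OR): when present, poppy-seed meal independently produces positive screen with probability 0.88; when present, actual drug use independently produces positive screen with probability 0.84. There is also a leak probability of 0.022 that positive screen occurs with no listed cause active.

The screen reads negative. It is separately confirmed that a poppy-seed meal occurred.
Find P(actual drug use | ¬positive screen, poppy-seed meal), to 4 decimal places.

Under noisy-OR, P(positive screen | causes) = 1 − (1−0.022)·∏(1−qᵢ) over the active causes.
Weight on actual drug use=true, given the evidence: 0.018778*0.11 = 0.002066
Denominator P(¬positive screen | poppy-seed meal): 0.11736*0.89 + 0.018778*0.11 = 0.106516
Posterior = 0.002066 / 0.106516 ≈ 0.0194

P(actual drug use | ¬positive screen, poppy-seed meal) ≈ 0.0194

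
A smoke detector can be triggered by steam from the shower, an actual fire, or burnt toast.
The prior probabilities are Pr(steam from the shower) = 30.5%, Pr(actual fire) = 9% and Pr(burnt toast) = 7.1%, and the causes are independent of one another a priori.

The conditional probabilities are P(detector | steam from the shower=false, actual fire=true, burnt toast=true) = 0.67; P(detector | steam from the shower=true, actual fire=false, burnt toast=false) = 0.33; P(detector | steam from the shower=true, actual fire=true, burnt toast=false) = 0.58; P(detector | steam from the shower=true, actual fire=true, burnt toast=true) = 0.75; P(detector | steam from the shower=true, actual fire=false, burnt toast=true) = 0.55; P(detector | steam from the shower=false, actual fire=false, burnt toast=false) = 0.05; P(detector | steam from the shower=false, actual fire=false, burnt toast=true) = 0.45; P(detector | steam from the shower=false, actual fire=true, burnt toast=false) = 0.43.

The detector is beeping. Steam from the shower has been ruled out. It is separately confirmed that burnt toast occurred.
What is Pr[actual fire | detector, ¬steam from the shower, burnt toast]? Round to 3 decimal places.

Pr[actual fire | detector, ¬steam from the shower, burnt toast] ≈ 0.128

For the numerator, keep only actual fire=true terms: 0.67·0.09 = 0.060300
Denominator P(detector | ¬steam from the shower, burnt toast): 0.45·0.91 + 0.67·0.09 = 0.469800
P(actual fire | detector, ¬steam from the shower, burnt toast) = 0.060300/0.469800 ≈ 0.128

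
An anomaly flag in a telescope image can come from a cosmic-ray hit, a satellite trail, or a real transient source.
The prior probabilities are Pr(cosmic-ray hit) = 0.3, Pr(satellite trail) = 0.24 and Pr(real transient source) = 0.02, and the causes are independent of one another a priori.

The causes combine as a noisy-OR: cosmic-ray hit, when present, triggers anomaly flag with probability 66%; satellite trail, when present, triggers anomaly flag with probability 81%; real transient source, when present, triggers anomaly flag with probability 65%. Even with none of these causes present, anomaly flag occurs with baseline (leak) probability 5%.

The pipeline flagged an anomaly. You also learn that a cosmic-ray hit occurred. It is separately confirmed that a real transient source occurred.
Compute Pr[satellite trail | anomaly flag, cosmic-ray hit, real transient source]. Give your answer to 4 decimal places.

Pr[satellite trail | anomaly flag, cosmic-ray hit, real transient source] ≈ 0.2584

Under noisy-OR, P(anomaly flag | causes) = 1 − (1−0.05)·∏(1−qᵢ) over the active causes.
By total probability over both values of satellite trail:
  P(anomaly flag | cosmic-ray hit, real transient source) = 0.88695*0.76 + 0.978521*0.24
        = 0.674082 + 0.234845 = 0.908927
Keeping only the satellite trail-present terms gives 0.234845, so
  P(satellite trail | anomaly flag, cosmic-ray hit, real transient source) = 0.234845 / 0.908927 ≈ 0.2584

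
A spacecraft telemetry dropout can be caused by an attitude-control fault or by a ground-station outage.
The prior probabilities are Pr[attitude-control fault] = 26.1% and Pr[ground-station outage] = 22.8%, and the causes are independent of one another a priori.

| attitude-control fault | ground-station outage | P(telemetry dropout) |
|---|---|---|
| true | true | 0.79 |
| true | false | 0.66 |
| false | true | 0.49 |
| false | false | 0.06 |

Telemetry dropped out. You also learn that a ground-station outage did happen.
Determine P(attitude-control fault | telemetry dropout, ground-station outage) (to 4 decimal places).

P(attitude-control fault | telemetry dropout, ground-station outage) ≈ 0.3628

Weight on attitude-control fault=true, given the evidence: 0.79*0.261 = 0.206190
Normalizer over all consistent configurations: 0.49*0.739 + 0.79*0.261 = 0.568300
Posterior = 0.206190 / 0.568300 ≈ 0.3628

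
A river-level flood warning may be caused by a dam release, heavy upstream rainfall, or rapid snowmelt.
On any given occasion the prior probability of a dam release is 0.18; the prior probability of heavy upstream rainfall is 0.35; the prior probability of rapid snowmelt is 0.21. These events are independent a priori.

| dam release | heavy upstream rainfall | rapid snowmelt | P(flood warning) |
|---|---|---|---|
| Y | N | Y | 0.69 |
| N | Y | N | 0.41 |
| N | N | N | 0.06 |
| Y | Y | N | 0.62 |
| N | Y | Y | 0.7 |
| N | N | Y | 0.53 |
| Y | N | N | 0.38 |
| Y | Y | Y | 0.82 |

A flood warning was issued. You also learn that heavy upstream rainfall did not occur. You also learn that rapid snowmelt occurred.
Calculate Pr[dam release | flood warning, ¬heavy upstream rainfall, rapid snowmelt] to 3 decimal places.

For the numerator, keep only dam release=true terms: 0.69×0.18 = 0.124200
The normalizing constant is 0.53×0.82 + 0.69×0.18 = 0.558800
P(dam release | flood warning, ¬heavy upstream rainfall, rapid snowmelt) = 0.124200/0.558800 ≈ 0.222

Pr[dam release | flood warning, ¬heavy upstream rainfall, rapid snowmelt] ≈ 0.222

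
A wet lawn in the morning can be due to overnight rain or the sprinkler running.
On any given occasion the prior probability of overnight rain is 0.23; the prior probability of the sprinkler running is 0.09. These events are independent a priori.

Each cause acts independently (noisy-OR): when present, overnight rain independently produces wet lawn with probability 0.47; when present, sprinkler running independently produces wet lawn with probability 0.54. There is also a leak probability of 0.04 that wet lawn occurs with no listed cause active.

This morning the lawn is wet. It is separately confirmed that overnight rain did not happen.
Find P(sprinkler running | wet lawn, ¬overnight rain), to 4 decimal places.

Under noisy-OR, P(wet lawn | causes) = 1 − (1−0.04)·∏(1−qᵢ) over the active causes.
Sum P(wet lawn|·) weighted by the priors over both values of sprinkler running:
  P(wet lawn | ¬overnight rain) = 0.04*0.91 + 0.5584*0.09
        = 0.036400 + 0.050256 = 0.086656
Keeping only the sprinkler running-present terms gives 0.050256, so
  P(sprinkler running | wet lawn, ¬overnight rain) = 0.050256 / 0.086656 ≈ 0.5799

P(sprinkler running | wet lawn, ¬overnight rain) ≈ 0.5799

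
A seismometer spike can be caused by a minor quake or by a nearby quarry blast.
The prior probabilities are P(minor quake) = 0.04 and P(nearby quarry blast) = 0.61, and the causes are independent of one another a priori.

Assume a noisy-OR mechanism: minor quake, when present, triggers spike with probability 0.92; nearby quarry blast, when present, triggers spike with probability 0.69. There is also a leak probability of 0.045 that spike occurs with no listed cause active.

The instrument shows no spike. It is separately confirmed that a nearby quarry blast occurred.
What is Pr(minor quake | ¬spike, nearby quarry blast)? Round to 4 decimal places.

Under noisy-OR, P(spike | causes) = 1 − (1−0.045)·∏(1−qᵢ) over the active causes.
P(¬spike | nearby quarry blast) = 0.29605·0.96 + 0.023684·0.04 = 0.284208 + 0.000947 = 0.285155
The minor quake-present share is 0.023684·0.04 = 0.000947.
So P(minor quake | ¬spike, nearby quarry blast) = 0.000947/0.285155 ≈ 0.0033.

Pr(minor quake | ¬spike, nearby quarry blast) ≈ 0.0033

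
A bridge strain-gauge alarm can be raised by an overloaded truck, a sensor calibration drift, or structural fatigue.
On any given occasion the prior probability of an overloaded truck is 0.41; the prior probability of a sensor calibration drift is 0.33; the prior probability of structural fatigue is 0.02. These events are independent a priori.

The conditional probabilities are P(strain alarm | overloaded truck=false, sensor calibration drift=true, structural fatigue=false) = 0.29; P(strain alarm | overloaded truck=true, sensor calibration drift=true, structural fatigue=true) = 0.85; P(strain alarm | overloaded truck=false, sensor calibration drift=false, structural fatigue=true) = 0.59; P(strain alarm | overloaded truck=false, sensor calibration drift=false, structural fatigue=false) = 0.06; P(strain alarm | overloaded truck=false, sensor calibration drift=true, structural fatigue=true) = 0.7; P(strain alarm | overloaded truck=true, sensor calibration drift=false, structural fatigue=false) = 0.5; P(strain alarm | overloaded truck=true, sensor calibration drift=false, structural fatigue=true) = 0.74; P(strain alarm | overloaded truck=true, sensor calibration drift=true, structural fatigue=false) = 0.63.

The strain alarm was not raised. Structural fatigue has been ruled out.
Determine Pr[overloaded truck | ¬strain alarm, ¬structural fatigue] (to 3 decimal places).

Pr[overloaded truck | ¬strain alarm, ¬structural fatigue] ≈ 0.269

P(¬strain alarm | ¬structural fatigue) = 0.94×0.59×0.67 + 0.71×0.59×0.33 + 0.5×0.41×0.67 + 0.37×0.41×0.33 = 0.371582 + 0.138237 + 0.137350 + 0.050061 = 0.697230
The overloaded truck-present share is 0.137350 + 0.050061 = 0.187411.
Hence the posterior is 0.187411/0.697230 ≈ 0.269.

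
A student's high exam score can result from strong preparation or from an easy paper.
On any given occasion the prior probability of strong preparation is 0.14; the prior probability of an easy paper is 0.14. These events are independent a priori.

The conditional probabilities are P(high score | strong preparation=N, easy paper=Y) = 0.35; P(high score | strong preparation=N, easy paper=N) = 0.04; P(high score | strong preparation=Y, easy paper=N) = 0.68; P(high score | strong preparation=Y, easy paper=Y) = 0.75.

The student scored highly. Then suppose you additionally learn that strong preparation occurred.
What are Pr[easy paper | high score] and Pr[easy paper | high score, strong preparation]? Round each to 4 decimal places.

P(high score) = 0.04×0.86×0.86 + 0.35×0.86×0.14 + 0.68×0.14×0.86 + 0.75×0.14×0.14 = 0.029584 + 0.042140 + 0.081872 + 0.014700 = 0.168296
The easy paper-present share is 0.042140 + 0.014700 = 0.056840.
So P(easy paper | high score) = 0.056840/0.168296 ≈ 0.3377.

With the extra evidence:
Weight on easy paper=true, given the evidence: 0.75*0.14 = 0.105000
The normalizing constant is 0.68*0.86 + 0.75*0.14 = 0.689800
P(easy paper | high score, strong preparation) = 0.105000/0.689800 ≈ 0.1522

Pr[easy paper | high score] ≈ 0.3377; Pr[easy paper | high score, strong preparation] ≈ 0.1522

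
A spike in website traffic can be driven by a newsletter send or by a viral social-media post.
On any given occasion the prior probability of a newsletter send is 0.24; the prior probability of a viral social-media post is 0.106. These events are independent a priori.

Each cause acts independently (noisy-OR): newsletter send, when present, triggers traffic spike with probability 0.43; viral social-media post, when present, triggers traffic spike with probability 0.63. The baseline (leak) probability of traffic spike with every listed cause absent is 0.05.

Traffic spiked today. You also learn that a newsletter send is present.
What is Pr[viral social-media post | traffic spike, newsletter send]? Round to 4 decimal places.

Under noisy-OR, P(traffic spike | causes) = 1 − (1−0.05)·∏(1−qᵢ) over the active causes.
Sum P(traffic spike|·) weighted by the priors over both values of viral social-media post:
  P(traffic spike | newsletter send) = 0.4585·0.894 + 0.799645·0.106
        = 0.409899 + 0.084762 = 0.494661
Keeping only the viral social-media post-present terms gives 0.084762, so
  P(viral social-media post | traffic spike, newsletter send) = 0.084762 / 0.494661 ≈ 0.1714

Pr[viral social-media post | traffic spike, newsletter send] ≈ 0.1714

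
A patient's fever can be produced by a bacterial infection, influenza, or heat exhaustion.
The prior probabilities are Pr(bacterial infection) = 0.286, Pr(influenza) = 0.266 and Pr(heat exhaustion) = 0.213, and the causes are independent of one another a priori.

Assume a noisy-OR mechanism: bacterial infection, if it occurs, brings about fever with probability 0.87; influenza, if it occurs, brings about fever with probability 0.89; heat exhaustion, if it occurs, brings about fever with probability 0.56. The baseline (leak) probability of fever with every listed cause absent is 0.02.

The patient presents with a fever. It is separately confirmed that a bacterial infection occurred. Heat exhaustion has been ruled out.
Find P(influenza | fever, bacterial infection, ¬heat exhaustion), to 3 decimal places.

Under noisy-OR, P(fever | causes) = 1 − (1−0.02)·∏(1−qᵢ) over the active causes.
Weight on influenza=true, given the evidence: 0.985986×0.266 = 0.262272
The normalizing constant is 0.8726×0.734 + 0.985986×0.266 = 0.902760
P(influenza | fever, bacterial infection, ¬heat exhaustion) = 0.262272/0.902760 ≈ 0.291

P(influenza | fever, bacterial infection, ¬heat exhaustion) ≈ 0.291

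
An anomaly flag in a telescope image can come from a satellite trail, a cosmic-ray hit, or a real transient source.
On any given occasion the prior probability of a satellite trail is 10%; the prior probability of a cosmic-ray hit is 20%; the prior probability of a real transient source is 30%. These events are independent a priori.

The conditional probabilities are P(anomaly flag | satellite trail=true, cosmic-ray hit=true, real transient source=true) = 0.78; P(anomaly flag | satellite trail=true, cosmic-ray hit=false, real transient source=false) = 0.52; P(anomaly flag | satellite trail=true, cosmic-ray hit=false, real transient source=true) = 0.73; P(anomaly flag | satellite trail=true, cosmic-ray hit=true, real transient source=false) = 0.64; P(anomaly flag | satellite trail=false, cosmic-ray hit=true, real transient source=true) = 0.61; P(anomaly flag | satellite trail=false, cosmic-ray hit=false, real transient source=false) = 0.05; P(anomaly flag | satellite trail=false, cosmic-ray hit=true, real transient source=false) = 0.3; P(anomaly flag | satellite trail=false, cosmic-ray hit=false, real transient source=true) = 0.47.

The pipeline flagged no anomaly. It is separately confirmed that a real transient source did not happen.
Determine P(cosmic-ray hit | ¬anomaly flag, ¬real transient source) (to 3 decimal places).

For the numerator, keep only cosmic-ray hit=true terms: 0.126000 + 0.007200 = 0.133200
The normalizing constant is 0.95*0.9*0.8 + 0.7*0.9*0.2 + 0.48*0.1*0.8 + 0.36*0.1*0.2 = 0.855600
Posterior = 0.133200 / 0.855600 ≈ 0.156

P(cosmic-ray hit | ¬anomaly flag, ¬real transient source) ≈ 0.156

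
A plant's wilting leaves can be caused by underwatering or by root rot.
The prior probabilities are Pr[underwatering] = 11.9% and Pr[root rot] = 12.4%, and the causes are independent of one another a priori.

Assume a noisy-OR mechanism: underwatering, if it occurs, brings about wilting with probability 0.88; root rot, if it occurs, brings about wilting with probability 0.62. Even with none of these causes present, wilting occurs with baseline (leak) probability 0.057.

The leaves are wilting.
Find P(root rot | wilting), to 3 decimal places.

Under noisy-OR, P(wilting | causes) = 1 − (1−0.057)·∏(1−qᵢ) over the active causes.
P(wilting) = 0.057*0.881*0.876 + 0.64166*0.881*0.124 + 0.88684*0.119*0.876 + 0.956999*0.119*0.124 = 0.043990 + 0.070098 + 0.092448 + 0.014121 = 0.220657
Restricting to configurations with root rot present: 0.070098 + 0.014121 = 0.084219.
So P(root rot | wilting) = 0.084219/0.220657 ≈ 0.382.

P(root rot | wilting) ≈ 0.382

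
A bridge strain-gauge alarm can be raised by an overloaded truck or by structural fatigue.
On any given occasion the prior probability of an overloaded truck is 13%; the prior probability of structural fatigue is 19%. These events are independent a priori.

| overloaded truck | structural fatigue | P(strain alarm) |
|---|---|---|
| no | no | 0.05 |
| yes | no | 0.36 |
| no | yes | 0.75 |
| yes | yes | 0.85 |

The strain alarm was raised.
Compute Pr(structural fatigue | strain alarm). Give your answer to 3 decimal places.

P(strain alarm) = 0.05·0.87·0.81 + 0.75·0.87·0.19 + 0.36·0.13·0.81 + 0.85·0.13·0.19 = 0.035235 + 0.123975 + 0.037908 + 0.020995 = 0.218113
Of this, 0.144970 comes from 0.123975 + 0.020995 (the structural fatigue=true cases).
So P(structural fatigue | strain alarm) = 0.144970/0.218113 ≈ 0.665.

Pr(structural fatigue | strain alarm) ≈ 0.665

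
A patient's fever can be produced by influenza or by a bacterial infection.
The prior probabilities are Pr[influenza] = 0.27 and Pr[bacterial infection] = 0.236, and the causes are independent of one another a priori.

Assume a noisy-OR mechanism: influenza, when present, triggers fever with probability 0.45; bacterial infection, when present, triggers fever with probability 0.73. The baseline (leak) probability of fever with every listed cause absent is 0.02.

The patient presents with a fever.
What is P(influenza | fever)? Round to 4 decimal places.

P(influenza | fever) ≈ 0.5203

Under noisy-OR, P(fever | causes) = 1 − (1−0.02)·∏(1−qᵢ) over the active causes.
P(fever) = 0.02×0.73×0.764 + 0.7354×0.73×0.236 + 0.461×0.27×0.764 + 0.85447×0.27×0.236 = 0.011154 + 0.126695 + 0.095095 + 0.054447 = 0.287391
Restricting to configurations with influenza present: 0.095095 + 0.054447 = 0.149542.
P(influenza | fever) = 0.149542 / 0.287391 ≈ 0.5203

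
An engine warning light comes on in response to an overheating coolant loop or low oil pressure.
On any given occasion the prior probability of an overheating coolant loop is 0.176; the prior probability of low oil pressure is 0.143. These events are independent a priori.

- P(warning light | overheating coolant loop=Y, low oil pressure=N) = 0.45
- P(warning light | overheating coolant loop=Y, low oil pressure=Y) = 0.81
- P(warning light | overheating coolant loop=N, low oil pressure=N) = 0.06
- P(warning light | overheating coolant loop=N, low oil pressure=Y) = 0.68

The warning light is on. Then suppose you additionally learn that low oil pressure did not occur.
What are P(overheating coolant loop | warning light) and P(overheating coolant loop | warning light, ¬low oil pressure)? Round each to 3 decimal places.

P(overheating coolant loop | warning light) ≈ 0.419; P(overheating coolant loop | warning light, ¬low oil pressure) ≈ 0.616

P(warning light) = 0.06×0.824×0.857 + 0.68×0.824×0.143 + 0.45×0.176×0.857 + 0.81×0.176×0.143 = 0.042370 + 0.080126 + 0.067874 + 0.020386 = 0.210756
Restricting to configurations with overheating coolant loop present: 0.067874 + 0.020386 = 0.088260.
P(overheating coolant loop | warning light) = 0.088260 / 0.210756 ≈ 0.419

Now also conditioning on low oil pressure≠true:
For the numerator, keep only overheating coolant loop=true terms: 0.45·0.176 = 0.079200
Normalizer over all consistent configurations: 0.06·0.824 + 0.45·0.176 = 0.128640
Posterior = 0.079200 / 0.128640 ≈ 0.616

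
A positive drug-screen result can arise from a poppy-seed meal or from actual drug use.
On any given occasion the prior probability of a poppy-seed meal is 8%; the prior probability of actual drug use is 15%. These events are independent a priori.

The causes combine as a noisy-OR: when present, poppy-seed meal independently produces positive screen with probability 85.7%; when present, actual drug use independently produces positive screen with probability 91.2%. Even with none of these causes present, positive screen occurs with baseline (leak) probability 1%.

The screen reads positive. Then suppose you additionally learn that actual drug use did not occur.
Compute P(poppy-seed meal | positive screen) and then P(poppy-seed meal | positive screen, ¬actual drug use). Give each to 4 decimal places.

Under noisy-OR, P(positive screen | causes) = 1 − (1−0.01)·∏(1−qᵢ) over the active causes.
For the numerator, keep only poppy-seed meal=true terms: 0.058373 + 0.011851 = 0.070224
Denominator P(positive screen): 0.01*0.92*0.85 + 0.91288*0.92*0.15 + 0.85843*0.08*0.85 + 0.987542*0.08*0.15 = 0.204021
P(poppy-seed meal | positive screen) = 0.070224/0.204021 ≈ 0.3442

Now also conditioning on actual drug use≠true:
Enumerate both values of poppy-seed meal and weight by the priors:
  P(positive screen | ¬actual drug use) = 0.01×0.92 + 0.85843×0.08
        = 0.009200 + 0.068674 = 0.077874
Keeping only the poppy-seed meal-present terms gives 0.068674, so
  P(poppy-seed meal | positive screen, ¬actual drug use) = 0.068674 / 0.077874 ≈ 0.8819
With actual drug use excluded, poppy-seed meal must carry more of the explanatory weight for the positive screen.

P(poppy-seed meal | positive screen) ≈ 0.3442; P(poppy-seed meal | positive screen, ¬actual drug use) ≈ 0.8819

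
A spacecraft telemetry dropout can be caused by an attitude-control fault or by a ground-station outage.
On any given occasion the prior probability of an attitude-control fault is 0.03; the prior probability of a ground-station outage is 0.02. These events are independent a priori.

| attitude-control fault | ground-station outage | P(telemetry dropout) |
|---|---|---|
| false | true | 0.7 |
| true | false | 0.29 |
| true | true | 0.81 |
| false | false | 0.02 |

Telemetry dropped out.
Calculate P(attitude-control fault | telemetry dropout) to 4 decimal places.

P(telemetry dropout) = 0.02·0.97·0.98 + 0.7·0.97·0.02 + 0.29·0.03·0.98 + 0.81·0.03·0.02 = 0.019012 + 0.013580 + 0.008526 + 0.000486 = 0.041604
The attitude-control fault-present share is 0.008526 + 0.000486 = 0.009012.
P(attitude-control fault | telemetry dropout) = 0.009012 / 0.041604 ≈ 0.2166

P(attitude-control fault | telemetry dropout) ≈ 0.2166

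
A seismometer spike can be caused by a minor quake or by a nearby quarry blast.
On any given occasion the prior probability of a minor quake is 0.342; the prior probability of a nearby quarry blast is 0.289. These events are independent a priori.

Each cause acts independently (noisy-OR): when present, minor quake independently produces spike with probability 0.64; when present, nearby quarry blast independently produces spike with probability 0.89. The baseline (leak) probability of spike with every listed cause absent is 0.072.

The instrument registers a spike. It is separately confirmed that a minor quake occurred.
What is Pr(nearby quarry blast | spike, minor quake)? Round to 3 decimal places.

Pr(nearby quarry blast | spike, minor quake) ≈ 0.370

Under noisy-OR, P(spike | causes) = 1 − (1−0.072)·∏(1−qᵢ) over the active causes.
Weight on nearby quarry blast=true, given the evidence: 0.963251·0.289 = 0.278380
Normalizer over all consistent configurations: 0.66592·0.711 + 0.963251·0.289 = 0.751849
Posterior = 0.278380 / 0.751849 ≈ 0.370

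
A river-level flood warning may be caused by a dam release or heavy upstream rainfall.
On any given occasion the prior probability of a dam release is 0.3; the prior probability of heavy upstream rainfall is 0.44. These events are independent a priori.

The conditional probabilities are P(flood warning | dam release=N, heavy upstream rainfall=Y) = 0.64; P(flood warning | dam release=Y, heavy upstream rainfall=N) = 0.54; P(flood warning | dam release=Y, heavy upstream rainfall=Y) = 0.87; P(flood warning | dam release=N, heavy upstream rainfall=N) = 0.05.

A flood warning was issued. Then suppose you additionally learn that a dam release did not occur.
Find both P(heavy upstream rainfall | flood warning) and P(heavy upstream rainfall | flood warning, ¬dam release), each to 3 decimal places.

P(flood warning) = 0.05×0.7×0.56 + 0.64×0.7×0.44 + 0.54×0.3×0.56 + 0.87×0.3×0.44 = 0.019600 + 0.197120 + 0.090720 + 0.114840 = 0.422280
The heavy upstream rainfall-present share is 0.197120 + 0.114840 = 0.311960.
P(heavy upstream rainfall | flood warning) = 0.311960 / 0.422280 ≈ 0.739

With the extra evidence:
Sum P(flood warning|·) weighted by the priors over both values of heavy upstream rainfall:
  P(flood warning | ¬dam release) = 0.05*0.56 + 0.64*0.44
        = 0.028000 + 0.281600 = 0.309600
Configurations with heavy upstream rainfall contribute 0.281600, so
  P(heavy upstream rainfall | flood warning, ¬dam release) = 0.281600 / 0.309600 ≈ 0.910
With dam release excluded, heavy upstream rainfall must carry more of the explanatory weight for the flood warning.

P(heavy upstream rainfall | flood warning) ≈ 0.739; P(heavy upstream rainfall | flood warning, ¬dam release) ≈ 0.910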